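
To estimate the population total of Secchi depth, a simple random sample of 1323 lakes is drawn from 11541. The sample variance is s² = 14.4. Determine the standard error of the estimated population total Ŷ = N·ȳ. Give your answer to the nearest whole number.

Var(Ŷ) = N²·Var(ȳ) = N²·(1 − n/N)·s²/n.
f = 1323/11541 = 0.11463478; Var(ȳ) = 0.88536522·14.4/1323 = 0.0096366282.
Var(Ŷ) = 11541² · 0.0096366282 = 1.2835476 × 10^6.
SE(Ŷ) = √(1.2835476 × 10^6) = 1133.

1133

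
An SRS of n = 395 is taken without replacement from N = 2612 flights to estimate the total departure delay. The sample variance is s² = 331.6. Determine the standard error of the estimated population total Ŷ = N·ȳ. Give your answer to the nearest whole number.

Var(Ŷ) = N²·Var(ȳ) = N²·(1 − n/N)·s²/n.
f = 395/2612 = 0.15122511; Var(ȳ) = 0.84877489·331.6/395 = 0.71254114.
Var(Ŷ) = 2612² · 0.71254114 = 4.8613433 × 10^6.
SE(Ŷ) = √(4.8613433 × 10^6) = 2205.

2205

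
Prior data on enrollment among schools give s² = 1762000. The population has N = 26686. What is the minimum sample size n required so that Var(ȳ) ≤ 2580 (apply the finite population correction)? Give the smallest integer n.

Without fpc, n₀ = s²/D = 1762000/2580 = 682.9457.
With fpc, (1 − n/N)·s²/n ≤ D requires n ≥ n₀/(1 + n₀/N) = 682.9457/(1 + 682.9457/26686) = 665.9039.
Rounding up, n = 666.

666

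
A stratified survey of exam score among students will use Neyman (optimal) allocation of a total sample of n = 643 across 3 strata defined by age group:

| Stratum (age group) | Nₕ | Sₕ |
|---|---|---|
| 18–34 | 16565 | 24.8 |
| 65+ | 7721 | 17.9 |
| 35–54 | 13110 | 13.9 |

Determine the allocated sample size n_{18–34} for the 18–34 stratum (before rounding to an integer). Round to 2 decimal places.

361.24

Neyman allocation: nₕ = n·NₕSₕ / Σⱼ NⱼSⱼ.
Σ NⱼSⱼ = 16565·24.8 + 7721·17.9 + 13110·13.9 = 731246.9.
n_{18–34} = 643·16565·24.8 / 731246.9 = 361.24.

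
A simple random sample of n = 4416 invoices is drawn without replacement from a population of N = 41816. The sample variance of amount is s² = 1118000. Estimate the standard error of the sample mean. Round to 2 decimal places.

Under SRS without replacement, Var(ȳ) = (1 − f)·s²/n with f = n/N = 4416/41816 = 0.10560551.
Var(ȳ) = (1 − 0.10560551)·1118000/4416 = 0.89439449·253.17029 = 226.43411.
SE(ȳ) = √(226.43411) = 15.05.

15.05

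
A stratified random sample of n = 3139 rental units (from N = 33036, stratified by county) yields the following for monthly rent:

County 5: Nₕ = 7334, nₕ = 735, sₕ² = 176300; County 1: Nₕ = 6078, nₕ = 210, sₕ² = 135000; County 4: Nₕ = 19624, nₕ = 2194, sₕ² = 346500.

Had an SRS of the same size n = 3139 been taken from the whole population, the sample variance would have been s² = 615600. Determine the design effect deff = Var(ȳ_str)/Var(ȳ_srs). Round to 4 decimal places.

Var(ȳ_str) = Σ Wₕ²(1−fₕ)sₕ²/nₕ with Wₕ = Nₕ/33036:
  County 5: (7334/33036)²·(1−735/7334)·176300/735 = 10.636753
  County 1: (6078/33036)²·(1−210/6078)·135000/210 = 21.008273
  County 4: (19624/33036)²·(1−2194/19624)·346500/2194 = 49.496743
  → Var(ȳ_str) = 81.141769.
Var(ȳ_srs) = (1 − 3139/33036)·615600/3139 = 177.47919.
deff = 81.141769 / 177.47919 = 0.4572.

0.4572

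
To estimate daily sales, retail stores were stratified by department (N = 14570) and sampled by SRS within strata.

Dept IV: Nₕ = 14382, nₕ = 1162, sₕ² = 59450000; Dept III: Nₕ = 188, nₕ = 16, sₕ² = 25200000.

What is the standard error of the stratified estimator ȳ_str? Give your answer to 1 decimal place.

Var(ȳ_str) = Σₕ Wₕ²(1 − fₕ)sₕ²/nₕ with Wₕ = Nₕ/N, N = 14570.
Dept IV: Wₕ = 0.98709677; term = 0.98709677²·(1 − 0.08079544)·59450000/1162 = 45822.351.
Dept III: Wₕ = 0.01290323; term = 0.01290323²·(1 − 0.08510638)·25200000/16 = 239.90967.
Sum = 46062.261.
SE = √(46062.261) = 214.6.

214.6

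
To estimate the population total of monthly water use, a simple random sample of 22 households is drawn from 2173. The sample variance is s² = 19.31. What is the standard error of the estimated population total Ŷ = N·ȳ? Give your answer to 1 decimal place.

Var(Ŷ) = N²·Var(ȳ) = N²·(1 − n/N)·s²/n.
f = 22/2173 = 0.01012425; Var(ȳ) = 0.98987575·19.31/22 = 0.86884094.
Var(Ŷ) = 2173² · 0.86884094 = 4.1026052 × 10^6.
SE(Ŷ) = √(4.1026052 × 10^6) = 2025.5.

2025.5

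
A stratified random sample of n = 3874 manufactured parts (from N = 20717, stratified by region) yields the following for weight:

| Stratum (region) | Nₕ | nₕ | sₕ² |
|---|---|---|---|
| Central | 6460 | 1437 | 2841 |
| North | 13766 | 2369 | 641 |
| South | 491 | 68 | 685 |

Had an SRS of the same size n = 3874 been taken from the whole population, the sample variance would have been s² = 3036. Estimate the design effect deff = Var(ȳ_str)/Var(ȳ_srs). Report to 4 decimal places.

Var(ȳ_str) = Σ Wₕ²(1−fₕ)sₕ²/nₕ with Wₕ = Nₕ/20717:
  Central: (6460/20717)²·(1−1437/6460)·2841/1437 = 0.14947082
  North: (13766/20717)²·(1−2369/13766)·641/2369 = 0.098909396
  South: (491/20717)²·(1−68/491)·685/68 = 0.0048747212
  → Var(ȳ_str) = 0.25325494.
Var(ȳ_srs) = (1 − 3874/20717)·3036/3874 = 0.6371398.
deff = 0.25325494 / 0.6371398 = 0.3975.

0.3975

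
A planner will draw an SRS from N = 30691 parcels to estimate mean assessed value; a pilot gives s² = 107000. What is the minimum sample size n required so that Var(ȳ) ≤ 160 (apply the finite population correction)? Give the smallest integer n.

Without fpc, n₀ = s²/D = 107000/160 = 668.7500.
With fpc, (1 − n/N)·s²/n ≤ D requires n ≥ n₀/(1 + n₀/N) = 668.7500/(1 + 668.7500/30691) = 654.4888.
Rounding up, n = 655.

655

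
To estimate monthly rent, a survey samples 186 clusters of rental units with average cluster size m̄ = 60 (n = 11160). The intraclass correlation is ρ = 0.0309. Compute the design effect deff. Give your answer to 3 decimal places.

deff = 1 + (60 − 1)·0.0309 = 1 + 1.8231 = 2.8231.

2.823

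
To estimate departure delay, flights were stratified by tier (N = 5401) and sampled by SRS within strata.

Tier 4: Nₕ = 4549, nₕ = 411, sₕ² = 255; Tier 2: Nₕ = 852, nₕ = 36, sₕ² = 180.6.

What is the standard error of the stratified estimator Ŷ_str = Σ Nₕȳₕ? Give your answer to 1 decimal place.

3894.4

Var(Ŷ_str) = Σₕ Nₕ²(1 − fₕ)sₕ²/nₕ.
Tier 4: 4549²·(1 − 411/4549)·255/411 = 1.1678976 × 10^7.
Tier 2: 852²·(1 − 36/852)·180.6/36 = 3.4877472 × 10^6.
Sum = 1.5166723 × 10^7.
SE = √(1.5166723 × 10^7) = 3894.4.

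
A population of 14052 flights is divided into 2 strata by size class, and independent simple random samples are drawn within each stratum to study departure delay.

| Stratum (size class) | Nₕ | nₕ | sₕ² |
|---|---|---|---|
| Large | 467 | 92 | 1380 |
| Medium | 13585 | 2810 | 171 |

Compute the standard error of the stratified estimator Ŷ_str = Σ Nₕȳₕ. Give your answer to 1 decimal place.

Var(Ŷ_str) = Σₕ Nₕ²(1 − fₕ)sₕ²/nₕ.
Large: 467²·(1 − 92/467)·1380/92 = 2.626875 × 10^6.
Medium: 13585²·(1 − 2810/13585)·171/2810 = 8.9077232 × 10^6.
Sum = 1.1534598 × 10^7.
SE = √(1.1534598 × 10^7) = 3396.3.

3396.3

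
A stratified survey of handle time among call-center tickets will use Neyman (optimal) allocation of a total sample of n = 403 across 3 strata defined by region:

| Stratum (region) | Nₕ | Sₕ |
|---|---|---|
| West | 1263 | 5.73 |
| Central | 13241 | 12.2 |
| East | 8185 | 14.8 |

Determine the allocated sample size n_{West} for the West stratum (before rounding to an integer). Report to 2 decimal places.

Neyman allocation: nₕ = n·NₕSₕ / Σⱼ NⱼSⱼ.
Σ NⱼSⱼ = 1263·5.73 + 13241·12.2 + 8185·14.8 = 289915.19.
n_{West} = 403·1263·5.73 / 289915.19 = 10.06.

10.06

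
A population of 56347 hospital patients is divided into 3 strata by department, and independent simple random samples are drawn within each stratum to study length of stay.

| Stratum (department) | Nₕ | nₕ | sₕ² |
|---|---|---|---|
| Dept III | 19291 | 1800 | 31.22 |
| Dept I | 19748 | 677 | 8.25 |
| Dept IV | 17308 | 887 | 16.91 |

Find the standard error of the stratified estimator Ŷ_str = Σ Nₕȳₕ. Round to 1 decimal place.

3982.5

Var(Ŷ_str) = Σₕ Nₕ²(1 − fₕ)sₕ²/nₕ.
Dept III: 19291²·(1 − 1800/19291)·31.22/1800 = 5.852343 × 10^6.
Dept I: 19748²·(1 − 677/19748)·8.25/677 = 4.5894629 × 10^6.
Dept IV: 17308²·(1 − 887/17308)·16.91/887 = 5.4183428 × 10^6.
Sum = 1.5860149 × 10^7.
SE = √(1.5860149 × 10^7) = 3982.5.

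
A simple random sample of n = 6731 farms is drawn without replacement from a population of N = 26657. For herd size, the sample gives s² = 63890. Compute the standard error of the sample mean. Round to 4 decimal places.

2.6637

Under SRS without replacement, Var(ȳ) = (1 − f)·s²/n with f = n/N = 6731/26657 = 0.25250403.
Var(ȳ) = (1 − 0.25250403)·63890/6731 = 0.74749597·9.4919031 = 7.0951593.
SE(ȳ) = √(7.0951593) = 2.6637.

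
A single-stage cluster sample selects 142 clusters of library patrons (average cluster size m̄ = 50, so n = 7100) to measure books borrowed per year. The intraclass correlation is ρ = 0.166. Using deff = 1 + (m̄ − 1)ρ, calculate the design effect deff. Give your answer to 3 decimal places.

9.134

deff = 1 + (50 − 1)·0.166 = 1 + 8.134 = 9.134.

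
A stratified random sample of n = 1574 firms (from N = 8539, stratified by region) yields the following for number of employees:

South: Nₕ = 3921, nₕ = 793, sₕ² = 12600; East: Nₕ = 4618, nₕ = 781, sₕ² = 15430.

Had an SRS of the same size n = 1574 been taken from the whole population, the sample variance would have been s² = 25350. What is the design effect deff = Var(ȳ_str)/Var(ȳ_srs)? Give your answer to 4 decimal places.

Var(ȳ_str) = Σ Wₕ²(1−fₕ)sₕ²/nₕ with Wₕ = Nₕ/8539:
  South: (3921/8539)²·(1−793/3921)·12600/793 = 2.6726797
  East: (4618/8539)²·(1−781/4618)·15430/781 = 4.8011646
  → Var(ȳ_str) = 7.4738443.
Var(ȳ_srs) = (1 − 1574/8539)·25350/1574 = 13.136732.
deff = 7.4738443 / 13.136732 = 0.5689.

0.5689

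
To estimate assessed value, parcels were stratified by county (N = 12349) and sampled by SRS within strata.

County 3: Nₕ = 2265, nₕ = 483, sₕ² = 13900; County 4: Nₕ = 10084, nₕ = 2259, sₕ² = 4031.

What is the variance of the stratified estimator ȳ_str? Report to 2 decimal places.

Var(ȳ_str) = Σₕ Wₕ²(1 − fₕ)sₕ²/nₕ with Wₕ = Nₕ/N, N = 12349.
County 3: Wₕ = 0.18341566; term = 0.18341566²·(1 − 0.21324503)·13900/483 = 0.76169305.
County 4: Wₕ = 0.81658434; term = 0.81658434²·(1 − 0.22401825)·4031/2259 = 0.92331559.
Sum = 1.6850086.

1.69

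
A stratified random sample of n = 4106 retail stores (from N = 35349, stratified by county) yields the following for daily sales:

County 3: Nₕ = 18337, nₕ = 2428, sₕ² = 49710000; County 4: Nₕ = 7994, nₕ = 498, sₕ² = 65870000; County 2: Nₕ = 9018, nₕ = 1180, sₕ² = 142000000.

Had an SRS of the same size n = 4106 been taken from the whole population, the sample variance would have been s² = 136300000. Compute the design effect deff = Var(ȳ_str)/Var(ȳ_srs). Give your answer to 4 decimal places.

Var(ȳ_str) = Σ Wₕ²(1−fₕ)sₕ²/nₕ with Wₕ = Nₕ/35349:
  County 3: (18337/35349)²·(1−2428/18337)·49710000/2428 = 4779.8248
  County 4: (7994/35349)²·(1−498/7994)·65870000/498 = 6343.0448
  County 2: (9018/35349)²·(1−1180/9018)·142000000/1180 = 6807.1851
  → Var(ȳ_str) = 17930.055.
Var(ȳ_srs) = (1 − 4106/35349)·136300000/4106 = 29339.486.
deff = 17930.055 / 29339.486 = 0.6111.

0.6111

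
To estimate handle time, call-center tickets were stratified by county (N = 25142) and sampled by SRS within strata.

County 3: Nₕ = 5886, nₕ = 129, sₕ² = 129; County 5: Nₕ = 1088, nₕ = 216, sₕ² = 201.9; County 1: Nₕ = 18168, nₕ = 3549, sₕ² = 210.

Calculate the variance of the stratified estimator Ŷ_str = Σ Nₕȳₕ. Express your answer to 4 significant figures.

5.049 × 10^7

Var(Ŷ_str) = Σₕ Nₕ²(1 − fₕ)sₕ²/nₕ.
County 3: 5886²·(1 − 129/5886)·129/129 = 3.3885702 × 10^7.
County 5: 1088²·(1 − 216/1088)·201.9/216 = 886804.62.
County 1: 18168²·(1 − 3549/18168)·210/3549 = 1.5715858 × 10^7.
Sum = 5.0488365 × 10^7.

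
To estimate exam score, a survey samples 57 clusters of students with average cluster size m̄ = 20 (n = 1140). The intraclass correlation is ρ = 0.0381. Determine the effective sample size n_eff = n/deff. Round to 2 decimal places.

deff = 1 + (20 − 1)·0.0381 = 1 + 0.7239 = 1.7239.
n_eff = 1140 / 1.7239 = 661.29.

661.29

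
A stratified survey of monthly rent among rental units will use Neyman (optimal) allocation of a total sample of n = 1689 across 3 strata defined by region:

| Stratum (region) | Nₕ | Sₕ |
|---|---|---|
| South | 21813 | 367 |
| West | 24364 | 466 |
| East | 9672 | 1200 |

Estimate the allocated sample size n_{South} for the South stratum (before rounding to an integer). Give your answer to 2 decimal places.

Neyman allocation: nₕ = n·NₕSₕ / Σⱼ NⱼSⱼ.
Σ NⱼSⱼ = 21813·367 + 24364·466 + 9672·1200 = 3.0965395 × 10^7.
n_{South} = 1689·21813·367 / (3.0965395 × 10^7) = 436.65.

436.65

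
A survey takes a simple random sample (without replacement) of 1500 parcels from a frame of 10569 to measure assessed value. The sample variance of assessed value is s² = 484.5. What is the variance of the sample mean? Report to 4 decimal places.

0.2772

Under SRS without replacement, Var(ȳ) = (1 − f)·s²/n with f = n/N = 1500/10569 = 0.14192450.
Var(ȳ) = (1 − 0.14192450)·484.5/1500 = 0.85807550·0.323 = 0.27715839.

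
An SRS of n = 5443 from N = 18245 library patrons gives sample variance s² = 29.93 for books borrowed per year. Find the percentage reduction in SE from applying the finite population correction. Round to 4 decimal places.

16.2342

f = n/N = 5443/18245 = 0.29832831.
SE_no-fpc = √(s²/n) = 0.074153933; SE_fpc = √((1−f)s²/n) = 0.062115669.
Ratio = √(1−f) = 0.83765846. Reduction = 100·(1 − 0.83765846) = 16.2342%.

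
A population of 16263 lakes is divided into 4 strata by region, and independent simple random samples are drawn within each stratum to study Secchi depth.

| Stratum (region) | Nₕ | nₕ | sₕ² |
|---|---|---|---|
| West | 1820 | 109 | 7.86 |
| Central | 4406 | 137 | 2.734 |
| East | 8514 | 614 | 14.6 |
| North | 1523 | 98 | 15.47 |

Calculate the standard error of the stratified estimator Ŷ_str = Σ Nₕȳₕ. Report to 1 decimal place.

Var(Ŷ_str) = Σₕ Nₕ²(1 − fₕ)sₕ²/nₕ.
West: 1820²·(1 − 109/1820)·7.86/109 = 224552.27.
Central: 4406²·(1 − 137/4406)·2.734/137 = 375360.52.
East: 8514²·(1 − 614/8514)·14.6/614 = 1.5993563 × 10^6.
North: 1523²·(1 − 98/1523)·15.47/98 = 342593.41.
Sum = 2.5418625 × 10^6.
SE = √(2.5418625 × 10^6) = 1594.3.

1594.3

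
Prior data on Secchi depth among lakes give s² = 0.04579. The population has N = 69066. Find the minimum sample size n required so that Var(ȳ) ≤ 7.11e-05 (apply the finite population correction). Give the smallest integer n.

639

Without fpc, n₀ = s²/D = 0.04579/7.11e-05 = 644.0225.
With fpc, (1 − n/N)·s²/n ≤ D requires n ≥ n₀/(1 + n₀/N) = 644.0225/(1 + 644.0225/69066) = 638.0726.
Rounding up, n = 639.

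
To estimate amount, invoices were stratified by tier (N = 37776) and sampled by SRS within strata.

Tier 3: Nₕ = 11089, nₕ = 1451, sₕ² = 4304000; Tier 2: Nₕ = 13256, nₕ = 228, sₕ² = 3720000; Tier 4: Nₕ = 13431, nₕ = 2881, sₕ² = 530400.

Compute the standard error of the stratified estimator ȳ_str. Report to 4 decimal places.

Var(ȳ_str) = Σₕ Wₕ²(1 − fₕ)sₕ²/nₕ with Wₕ = Nₕ/N, N = 37776.
Tier 3: Wₕ = 0.29354617; term = 0.29354617²·(1 − 0.13085039)·4304000/1451 = 222.15302.
Tier 2: Wₕ = 0.35091063; term = 0.35091063²·(1 − 0.01719976)·3720000/228 = 1974.5421.
Tier 4: Wₕ = 0.35554320; term = 0.35554320²·(1 − 0.21450376)·530400/2881 = 18.280544.
Sum = 2214.9757.
SE = √(2214.9757) = 47.0635.

47.0635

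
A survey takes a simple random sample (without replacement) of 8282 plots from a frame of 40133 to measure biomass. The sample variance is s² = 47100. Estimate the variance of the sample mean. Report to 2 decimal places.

Under SRS without replacement, Var(ȳ) = (1 − f)·s²/n with f = n/N = 8282/40133 = 0.20636384.
Var(ȳ) = (1 − 0.20636384)·47100/8282 = 0.79363616·5.6870321 = 4.5134343.

4.51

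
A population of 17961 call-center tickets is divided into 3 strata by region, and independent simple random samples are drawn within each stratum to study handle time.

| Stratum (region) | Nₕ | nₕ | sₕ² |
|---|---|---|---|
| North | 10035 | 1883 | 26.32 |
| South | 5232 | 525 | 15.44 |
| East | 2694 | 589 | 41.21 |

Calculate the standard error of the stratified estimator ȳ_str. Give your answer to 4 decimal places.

Var(ȳ_str) = Σₕ Wₕ²(1 − fₕ)sₕ²/nₕ with Wₕ = Nₕ/N, N = 17961.
North: Wₕ = 0.55871054; term = 0.55871054²·(1 − 0.18764325)·26.32/1883 = 0.003544509.
South: Wₕ = 0.29129781; term = 0.29129781²·(1 − 0.10034404)·15.44/525 = 0.0022451166.
East: Wₕ = 0.14999165; term = 0.14999165²·(1 − 0.21863400)·41.21/589 = 0.0012299175.
Sum = 0.0070195431.
SE = √(0.0070195431) = 0.0838.

0.0838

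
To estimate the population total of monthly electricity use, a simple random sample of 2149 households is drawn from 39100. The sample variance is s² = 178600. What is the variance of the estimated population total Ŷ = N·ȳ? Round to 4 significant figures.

1.201 × 10^11

Var(Ŷ) = N²·Var(ȳ) = N²·(1 − n/N)·s²/n.
f = 2149/39100 = 0.05496164; Var(ȳ) = 0.94503836·178600/2149 = 78.540648.
Var(Ŷ) = 39100² · 78.540648 = 1.2007373 × 10^11.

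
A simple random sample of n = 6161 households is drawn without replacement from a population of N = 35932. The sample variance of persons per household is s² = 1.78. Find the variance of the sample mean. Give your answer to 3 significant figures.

Under SRS without replacement, Var(ȳ) = (1 − f)·s²/n with f = n/N = 6161/35932 = 0.17146276.
Var(ȳ) = (1 − 0.17146276)·1.78/6161 = 0.82853724·2.8891414 × 10^-4 = 2.3937612 × 10^-4.

2.39 × 10^-4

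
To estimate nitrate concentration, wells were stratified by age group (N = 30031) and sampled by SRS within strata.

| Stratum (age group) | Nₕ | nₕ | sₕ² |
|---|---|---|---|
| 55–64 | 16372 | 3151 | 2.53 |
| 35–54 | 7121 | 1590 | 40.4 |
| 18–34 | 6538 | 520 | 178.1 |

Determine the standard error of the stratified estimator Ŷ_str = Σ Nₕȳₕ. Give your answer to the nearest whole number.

Var(Ŷ_str) = Σₕ Nₕ²(1 − fₕ)sₕ²/nₕ.
55–64: 16372²·(1 − 3151/16372)·2.53/3151 = 173795.35.
35–54: 7121²·(1 − 1590/7121)·40.4/1590 = 1.0007576 × 10^6.
18–34: 6538²·(1 − 520/6538)·178.1/520 = 1.3475897 × 10^7.
Sum = 1.465045 × 10^7.
SE = √(1.465045 × 10^7) = 3828.

3828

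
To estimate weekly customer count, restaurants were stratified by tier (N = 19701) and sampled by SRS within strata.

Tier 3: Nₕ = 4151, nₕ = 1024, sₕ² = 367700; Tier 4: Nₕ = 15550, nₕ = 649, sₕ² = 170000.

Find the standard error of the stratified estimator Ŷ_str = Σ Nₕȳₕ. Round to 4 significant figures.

255600

Var(Ŷ_str) = Σₕ Nₕ²(1 − fₕ)sₕ²/nₕ.
Tier 3: 4151²·(1 − 1024/4151)·367700/1024 = 4.6609483 × 10^9.
Tier 4: 15550²·(1 − 649/15550)·170000/649 = 6.0694597 × 10^10.
Sum = 6.5355545 × 10^10.
SE = √(6.5355545 × 10^10) = 255600.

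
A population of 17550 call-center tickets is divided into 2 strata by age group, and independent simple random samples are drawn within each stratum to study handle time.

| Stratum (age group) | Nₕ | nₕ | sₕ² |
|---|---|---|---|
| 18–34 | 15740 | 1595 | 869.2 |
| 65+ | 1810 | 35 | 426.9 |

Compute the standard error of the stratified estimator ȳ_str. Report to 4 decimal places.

0.7219

Var(ȳ_str) = Σₕ Wₕ²(1 − fₕ)sₕ²/nₕ with Wₕ = Nₕ/N, N = 17550.
18–34: Wₕ = 0.89686610; term = 0.89686610²·(1 − 0.10133418)·869.2/1595 = 0.39392402.
65+: Wₕ = 0.10313390; term = 0.10313390²·(1 − 0.01933702)·426.9/35 = 0.12722744.
Sum = 0.52115146.
SE = √(0.52115146) = 0.7219.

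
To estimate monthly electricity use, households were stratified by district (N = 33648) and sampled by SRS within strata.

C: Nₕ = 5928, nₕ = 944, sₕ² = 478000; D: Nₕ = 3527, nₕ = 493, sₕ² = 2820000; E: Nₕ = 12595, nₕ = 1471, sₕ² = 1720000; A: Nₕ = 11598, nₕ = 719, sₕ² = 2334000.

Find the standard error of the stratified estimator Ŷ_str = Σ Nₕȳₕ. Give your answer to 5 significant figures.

805960

Var(Ŷ_str) = Σₕ Nₕ²(1 − fₕ)sₕ²/nₕ.
C: 5928²·(1 − 944/5928)·478000/944 = 1.4960363 × 10^10.
D: 3527²·(1 − 493/3527)·2820000/493 = 6.1210119 × 10^10.
E: 12595²·(1 − 1471/12595)·1720000/1471 = 1.6382302 × 10^11.
A: 11598²·(1 − 719/11598)·2334000/719 = 4.09585 × 10^11.
Sum = 6.495785 × 10^11.
SE = √(6.495785 × 10^11) = 805960.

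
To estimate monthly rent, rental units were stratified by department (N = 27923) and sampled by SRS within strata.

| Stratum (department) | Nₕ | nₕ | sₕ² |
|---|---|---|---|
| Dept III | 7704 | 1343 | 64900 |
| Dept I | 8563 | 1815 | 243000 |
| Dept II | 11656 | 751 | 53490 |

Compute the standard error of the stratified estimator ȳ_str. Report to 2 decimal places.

Var(ȳ_str) = Σₕ Wₕ²(1 − fₕ)sₕ²/nₕ with Wₕ = Nₕ/N, N = 27923.
Dept III: Wₕ = 0.27590159; term = 0.27590159²·(1 − 0.17432503)·64900/1343 = 3.0372896.
Dept I: Wₕ = 0.30666476; term = 0.30666476²·(1 − 0.21195843)·243000/1815 = 9.9221665.
Dept II: Wₕ = 0.41743366; term = 0.41743366²·(1 − 0.06443034)·53490/751 = 11.611377.
Sum = 24.570833.
SE = √(24.570833) = 4.96.

4.96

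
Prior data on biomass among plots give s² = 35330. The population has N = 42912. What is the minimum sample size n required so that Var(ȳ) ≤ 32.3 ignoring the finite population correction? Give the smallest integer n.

1094

Without fpc, n₀ = s²/D = 35330/32.3 = 1093.8080.
Rounding up, n = 1094.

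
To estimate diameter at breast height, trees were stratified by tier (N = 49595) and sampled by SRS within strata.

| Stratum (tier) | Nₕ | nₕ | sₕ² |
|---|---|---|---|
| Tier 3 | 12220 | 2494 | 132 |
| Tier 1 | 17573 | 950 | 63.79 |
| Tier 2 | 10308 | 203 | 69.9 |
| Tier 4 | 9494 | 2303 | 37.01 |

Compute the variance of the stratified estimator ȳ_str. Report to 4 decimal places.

Var(ȳ_str) = Σₕ Wₕ²(1 − fₕ)sₕ²/nₕ with Wₕ = Nₕ/N, N = 49595.
Tier 3: Wₕ = 0.24639581; term = 0.24639581²·(1 − 0.20409165)·132/2494 = 0.0025574501.
Tier 1: Wₕ = 0.35433007; term = 0.35433007²·(1 − 0.05406021)·63.79/950 = 0.0079745929.
Tier 2: Wₕ = 0.20784353; term = 0.20784353²·(1 − 0.01969344)·69.9/203 = 0.014581966.
Tier 4: Wₕ = 0.19143059; term = 0.19143059²·(1 − 0.24257426)·37.01/2303 = 4.4605445 × 10^-4.
Sum = 0.025560063.

0.0256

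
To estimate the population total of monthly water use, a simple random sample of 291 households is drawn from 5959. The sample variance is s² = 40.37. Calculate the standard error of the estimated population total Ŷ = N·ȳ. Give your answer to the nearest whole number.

Var(Ŷ) = N²·Var(ȳ) = N²·(1 − n/N)·s²/n.
f = 291/5959 = 0.04883370; Var(ȳ) = 0.95116630·40.37/291 = 0.1319539.
Var(Ŷ) = 5959² · 0.1319539 = 4.6856409 × 10^6.
SE(Ŷ) = √(4.6856409 × 10^6) = 2165.

2165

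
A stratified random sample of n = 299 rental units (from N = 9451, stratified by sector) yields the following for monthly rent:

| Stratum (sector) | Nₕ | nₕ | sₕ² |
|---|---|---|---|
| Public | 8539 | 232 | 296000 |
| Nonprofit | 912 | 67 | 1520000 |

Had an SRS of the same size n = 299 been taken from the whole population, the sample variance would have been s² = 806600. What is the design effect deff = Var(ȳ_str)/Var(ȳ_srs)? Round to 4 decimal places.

Var(ȳ_str) = Σ Wₕ²(1−fₕ)sₕ²/nₕ with Wₕ = Nₕ/9451:
  Public: (8539/9451)²·(1−232/8539)·296000/232 = 1013.2099
  Nonprofit: (912/9451)²·(1−67/912)·1520000/67 = 195.73334
  → Var(ȳ_str) = 1208.9432.
Var(ȳ_srs) = (1 − 299/9451)·806600/299 = 2612.3134.
deff = 1208.9432 / 2612.3134 = 0.4628.

0.4628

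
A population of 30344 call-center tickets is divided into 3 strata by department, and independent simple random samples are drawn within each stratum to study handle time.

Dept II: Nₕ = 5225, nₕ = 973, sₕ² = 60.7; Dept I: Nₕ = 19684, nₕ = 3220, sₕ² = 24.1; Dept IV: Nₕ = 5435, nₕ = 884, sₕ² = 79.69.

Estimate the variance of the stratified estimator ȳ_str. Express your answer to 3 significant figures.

Var(ȳ_str) = Σₕ Wₕ²(1 − fₕ)sₕ²/nₕ with Wₕ = Nₕ/N, N = 30344.
Dept II: Wₕ = 0.17219220; term = 0.17219220²·(1 − 0.18622010)·60.7/973 = 0.0015052538.
Dept I: Wₕ = 0.64869496; term = 0.64869496²·(1 − 0.16358464)·24.1/3220 = 0.0026342939.
Dept IV: Wₕ = 0.17911284; term = 0.17911284²·(1 − 0.16264949)·79.69/884 = 0.0024216551.
Sum = 0.0065612028.

0.00656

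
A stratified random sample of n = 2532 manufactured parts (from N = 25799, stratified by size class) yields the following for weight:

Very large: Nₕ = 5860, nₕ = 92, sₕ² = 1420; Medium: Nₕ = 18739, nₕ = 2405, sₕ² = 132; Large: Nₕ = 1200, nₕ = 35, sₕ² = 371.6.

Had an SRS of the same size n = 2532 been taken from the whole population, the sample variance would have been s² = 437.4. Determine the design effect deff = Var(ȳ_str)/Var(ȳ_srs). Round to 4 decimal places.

5.3363

Var(ȳ_str) = Σ Wₕ²(1−fₕ)sₕ²/nₕ with Wₕ = Nₕ/25799:
  Very large: (5860/25799)²·(1−92/5860)·1420/92 = 0.78382234
  Medium: (18739/25799)²·(1−2405/18739)·132/2405 = 0.025240158
  Large: (1200/25799)²·(1−35/1200)·371.6/35 = 0.022300217
  → Var(ȳ_str) = 0.83136272.
Var(ȳ_srs) = (1 − 2532/25799)·437.4/2532 = 0.15579467.
deff = 0.83136272 / 0.15579467 = 5.3363.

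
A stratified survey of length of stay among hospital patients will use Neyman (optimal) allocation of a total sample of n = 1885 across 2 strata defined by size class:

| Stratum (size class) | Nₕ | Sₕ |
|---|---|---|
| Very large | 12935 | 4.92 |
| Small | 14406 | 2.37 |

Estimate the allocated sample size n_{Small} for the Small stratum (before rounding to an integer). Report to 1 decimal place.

Neyman allocation: nₕ = n·NₕSₕ / Σⱼ NⱼSⱼ.
Σ NⱼSⱼ = 12935·4.92 + 14406·2.37 = 97782.42.
n_{Small} = 1885·14406·2.37 / 97782.42 = 658.2.

658.2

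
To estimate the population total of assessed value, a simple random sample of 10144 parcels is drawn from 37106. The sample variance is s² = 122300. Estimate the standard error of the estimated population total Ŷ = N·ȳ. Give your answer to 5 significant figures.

109830

Var(Ŷ) = N²·Var(ȳ) = N²·(1 − n/N)·s²/n.
f = 10144/37106 = 0.27337897; Var(ȳ) = 0.72662103·122300/10144 = 8.7604251.
Var(Ŷ) = 37106² · 8.7604251 = 1.2061837 × 10^10.
SE(Ŷ) = √(1.2061837 × 10^10) = 109830.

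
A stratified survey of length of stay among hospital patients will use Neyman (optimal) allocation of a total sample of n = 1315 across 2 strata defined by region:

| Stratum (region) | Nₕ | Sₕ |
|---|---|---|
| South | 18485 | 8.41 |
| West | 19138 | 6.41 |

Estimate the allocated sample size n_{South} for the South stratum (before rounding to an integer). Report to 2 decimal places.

Neyman allocation: nₕ = n·NₕSₕ / Σⱼ NⱼSⱼ.
Σ NⱼSⱼ = 18485·8.41 + 19138·6.41 = 278133.43.
n_{South} = 1315·18485·8.41 / 278133.43 = 735.00.

735.00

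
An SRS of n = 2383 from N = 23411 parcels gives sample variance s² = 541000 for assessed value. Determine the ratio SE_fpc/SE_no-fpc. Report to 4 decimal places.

f = n/N = 2383/23411 = 0.10178976.
SE_no-fpc = √(s²/n) = 15.067341; SE_fpc = √((1−f)s²/n) = 14.279915.
Ratio = √(1−f) = 0.94773954.

0.9477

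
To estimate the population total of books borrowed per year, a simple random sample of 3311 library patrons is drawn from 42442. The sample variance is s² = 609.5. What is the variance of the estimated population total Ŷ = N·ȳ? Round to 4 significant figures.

Var(Ŷ) = N²·Var(ȳ) = N²·(1 − n/N)·s²/n.
f = 3311/42442 = 0.07801235; Var(ȳ) = 0.92198765·609.5/3311 = 0.16972258.
Var(Ŷ) = 42442² · 0.16972258 = 3.0572525 × 10^8.

3.057 × 10^8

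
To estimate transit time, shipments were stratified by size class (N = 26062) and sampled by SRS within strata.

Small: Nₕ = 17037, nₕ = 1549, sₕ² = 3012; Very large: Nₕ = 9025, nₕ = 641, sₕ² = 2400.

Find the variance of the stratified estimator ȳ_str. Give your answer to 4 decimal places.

1.1725

Var(ȳ_str) = Σₕ Wₕ²(1 − fₕ)sₕ²/nₕ with Wₕ = Nₕ/N, N = 26062.
Small: Wₕ = 0.65371038; term = 0.65371038²·(1 − 0.09091976)·3012/1549 = 0.75539922.
Very large: Wₕ = 0.34628962; term = 0.34628962²·(1 − 0.07102493)·2400/641 = 0.41709618.
Sum = 1.1724954.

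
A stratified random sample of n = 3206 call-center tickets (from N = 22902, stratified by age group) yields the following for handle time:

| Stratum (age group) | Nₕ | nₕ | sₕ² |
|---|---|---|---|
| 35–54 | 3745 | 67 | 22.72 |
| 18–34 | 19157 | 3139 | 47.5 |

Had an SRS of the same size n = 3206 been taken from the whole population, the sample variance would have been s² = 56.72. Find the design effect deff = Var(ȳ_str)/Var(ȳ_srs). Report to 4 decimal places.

Var(ȳ_str) = Σ Wₕ²(1−fₕ)sₕ²/nₕ with Wₕ = Nₕ/22902:
  35–54: (3745/22902)²·(1−67/3745)·22.72/67 = 0.0089053348
  18–34: (19157/22902)²·(1−3139/19157)·47.5/3139 = 0.0088530163
  → Var(ȳ_str) = 0.017758351.
Var(ȳ_srs) = (1 − 3206/22902)·56.72/3206 = 0.015215188.
deff = 0.017758351 / 0.015215188 = 1.1671.

1.1671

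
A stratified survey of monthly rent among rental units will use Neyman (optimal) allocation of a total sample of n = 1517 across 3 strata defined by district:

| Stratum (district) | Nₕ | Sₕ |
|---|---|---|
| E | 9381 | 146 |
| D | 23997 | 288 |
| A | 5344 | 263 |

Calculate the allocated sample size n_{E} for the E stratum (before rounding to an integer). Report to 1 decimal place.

214.5

Neyman allocation: nₕ = n·NₕSₕ / Σⱼ NⱼSⱼ.
Σ NⱼSⱼ = 9381·146 + 23997·288 + 5344·263 = 9.686234 × 10^6.
n_{E} = 1517·9381·146 / (9.686234 × 10^6) = 214.5.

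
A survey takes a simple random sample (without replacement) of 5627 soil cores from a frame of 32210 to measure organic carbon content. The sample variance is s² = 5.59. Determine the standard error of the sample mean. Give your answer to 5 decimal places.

Under SRS without replacement, Var(ȳ) = (1 − f)·s²/n with f = n/N = 5627/32210 = 0.17469730.
Var(ȳ) = (1 − 0.17469730)·5.59/5627 = 0.82530270·9.9342456 × 10^-4 = 8.1987597 × 10^-4.
SE(ȳ) = √(8.1987597 × 10^-4) = 0.02863.

0.02863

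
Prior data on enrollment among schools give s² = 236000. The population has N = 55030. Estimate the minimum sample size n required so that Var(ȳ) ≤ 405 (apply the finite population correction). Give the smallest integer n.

Without fpc, n₀ = s²/D = 236000/405 = 582.7160.
With fpc, (1 − n/N)·s²/n ≤ D requires n ≥ n₀/(1 + n₀/N) = 582.7160/(1 + 582.7160/55030) = 576.6102.
Rounding up, n = 577.

577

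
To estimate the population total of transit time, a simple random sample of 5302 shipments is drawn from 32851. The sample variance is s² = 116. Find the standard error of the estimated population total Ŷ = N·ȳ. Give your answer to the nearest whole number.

Var(Ŷ) = N²·Var(ȳ) = N²·(1 − n/N)·s²/n.
f = 5302/32851 = 0.16139539; Var(ȳ) = 0.83860461·116/5302 = 0.018347441.
Var(Ŷ) = 32851² · 0.018347441 = 1.9800342 × 10^7.
SE(Ŷ) = √(1.9800342 × 10^7) = 4450.

4450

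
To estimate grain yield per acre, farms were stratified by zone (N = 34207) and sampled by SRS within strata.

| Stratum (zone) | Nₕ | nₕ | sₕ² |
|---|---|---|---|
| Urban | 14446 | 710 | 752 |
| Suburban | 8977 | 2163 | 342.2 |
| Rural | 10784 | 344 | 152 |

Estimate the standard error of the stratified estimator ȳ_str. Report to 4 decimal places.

0.4800

Var(ȳ_str) = Σₕ Wₕ²(1 − fₕ)sₕ²/nₕ with Wₕ = Nₕ/N, N = 34207.
Urban: Wₕ = 0.42231122; term = 0.42231122²·(1 − 0.04914855)·752/710 = 0.17961285.
Suburban: Wₕ = 0.26243167; term = 0.26243167²·(1 − 0.24094909)·342.2/2163 = 0.0082704067.
Rural: Wₕ = 0.31525711; term = 0.31525711²·(1 − 0.03189911)·152/344 = 0.04251435.
Sum = 0.23039761.
SE = √(0.23039761) = 0.4800.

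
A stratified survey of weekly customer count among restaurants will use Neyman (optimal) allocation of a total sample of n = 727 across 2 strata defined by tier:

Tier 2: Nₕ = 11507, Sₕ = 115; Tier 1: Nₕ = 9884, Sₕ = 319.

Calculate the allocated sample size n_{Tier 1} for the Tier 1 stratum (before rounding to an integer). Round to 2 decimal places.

512.08

Neyman allocation: nₕ = n·NₕSₕ / Σⱼ NⱼSⱼ.
Σ NⱼSⱼ = 11507·115 + 9884·319 = 4.476301 × 10^6.
n_{Tier 1} = 727·9884·319 / (4.476301 × 10^6) = 512.08.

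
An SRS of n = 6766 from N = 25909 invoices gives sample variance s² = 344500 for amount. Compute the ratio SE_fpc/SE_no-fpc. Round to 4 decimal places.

0.8596

f = n/N = 6766/25909 = 0.26114478.
SE_no-fpc = √(s²/n) = 7.1355691; SE_fpc = √((1−f)s²/n) = 6.1334989.
Ratio = √(1−f) = 0.85956688.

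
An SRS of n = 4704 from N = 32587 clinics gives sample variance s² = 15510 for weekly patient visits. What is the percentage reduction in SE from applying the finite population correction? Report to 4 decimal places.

7.4988

f = n/N = 4704/32587 = 0.14435204.
SE_no-fpc = √(s²/n) = 1.8158177; SE_fpc = √((1−f)s²/n) = 1.6796539.
Ratio = √(1−f) = 0.92501241. Reduction = 100·(1 − 0.92501241) = 7.4988%.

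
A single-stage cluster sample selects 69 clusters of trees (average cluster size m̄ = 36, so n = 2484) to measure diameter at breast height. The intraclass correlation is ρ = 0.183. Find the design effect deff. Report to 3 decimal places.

deff = 1 + (36 − 1)·0.183 = 1 + 6.405 = 7.405.

7.405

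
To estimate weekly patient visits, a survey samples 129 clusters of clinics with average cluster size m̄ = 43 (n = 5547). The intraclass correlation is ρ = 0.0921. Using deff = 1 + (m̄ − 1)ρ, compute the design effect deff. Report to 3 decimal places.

4.868

deff = 1 + (43 − 1)·0.0921 = 1 + 3.8682 = 4.8682.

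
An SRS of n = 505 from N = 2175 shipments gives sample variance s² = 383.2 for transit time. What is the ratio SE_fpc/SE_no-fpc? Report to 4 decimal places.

f = n/N = 505/2175 = 0.23218391.
SE_no-fpc = √(s²/n) = 0.87109809; SE_fpc = √((1−f)s²/n) = 0.76330071.
Ratio = √(1−f) = 0.87625116.

0.8763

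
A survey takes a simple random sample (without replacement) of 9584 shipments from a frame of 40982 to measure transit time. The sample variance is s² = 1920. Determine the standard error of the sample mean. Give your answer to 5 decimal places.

0.39177

Under SRS without replacement, Var(ȳ) = (1 − f)·s²/n with f = n/N = 9584/40982 = 0.23385877.
Var(ȳ) = (1 − 0.23385877)·1920/9584 = 0.76614123·0.20033389 = 0.15348405.
SE(ȳ) = √(0.15348405) = 0.39177.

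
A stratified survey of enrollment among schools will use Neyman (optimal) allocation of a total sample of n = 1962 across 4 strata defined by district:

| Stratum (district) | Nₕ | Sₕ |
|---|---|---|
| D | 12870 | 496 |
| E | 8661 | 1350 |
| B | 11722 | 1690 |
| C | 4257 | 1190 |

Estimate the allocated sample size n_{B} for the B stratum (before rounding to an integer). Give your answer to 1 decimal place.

Neyman allocation: nₕ = n·NₕSₕ / Σⱼ NⱼSⱼ.
Σ NⱼSⱼ = 12870·496 + 8661·1350 + 11722·1690 + 4257·1190 = 4.295188 × 10^7.
n_{B} = 1962·11722·1690 / (4.295188 × 10^7) = 904.9.

904.9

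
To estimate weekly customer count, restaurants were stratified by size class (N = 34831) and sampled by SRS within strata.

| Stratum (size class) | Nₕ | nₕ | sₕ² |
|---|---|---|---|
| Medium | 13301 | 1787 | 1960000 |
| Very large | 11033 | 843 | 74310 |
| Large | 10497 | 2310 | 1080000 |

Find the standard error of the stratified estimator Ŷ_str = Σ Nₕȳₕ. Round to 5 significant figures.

466970

Var(Ŷ_str) = Σₕ Nₕ²(1 − fₕ)sₕ²/nₕ.
Medium: 13301²·(1 − 1787/13301)·1960000/1787 = 1.6797399 × 10^11.
Very large: 11033²·(1 − 843/11033)·74310/843 = 9.9103157 × 10^9.
Large: 10497²·(1 − 2310/10497)·1080000/2310 = 4.0179244 × 10^10.
Sum = 2.1806355 × 10^11.
SE = √(2.1806355 × 10^11) = 466970.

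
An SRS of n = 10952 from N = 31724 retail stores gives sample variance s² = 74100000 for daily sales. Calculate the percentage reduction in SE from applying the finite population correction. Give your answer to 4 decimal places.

f = n/N = 10952/31724 = 0.34522759.
SE_no-fpc = √(s²/n) = 82.255015; SE_fpc = √((1−f)s²/n) = 66.55912.
Ratio = √(1−f) = 0.80918009. Reduction = 100·(1 − 0.80918009) = 19.0820%.

19.0820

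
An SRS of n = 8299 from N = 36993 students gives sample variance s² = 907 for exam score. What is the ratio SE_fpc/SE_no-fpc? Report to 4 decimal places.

0.8807

f = n/N = 8299/36993 = 0.22433974.
SE_no-fpc = √(s²/n) = 0.3305908; SE_fpc = √((1−f)s²/n) = 0.29115653.
Ratio = √(1−f) = 0.88071577.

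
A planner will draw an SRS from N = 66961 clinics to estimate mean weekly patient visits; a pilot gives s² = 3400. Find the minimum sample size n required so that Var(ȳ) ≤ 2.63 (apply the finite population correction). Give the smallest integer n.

Without fpc, n₀ = s²/D = 3400/2.63 = 1292.7757.
With fpc, (1 − n/N)·s²/n ≤ D requires n ≥ n₀/(1 + n₀/N) = 1292.7757/(1 + 1292.7757/66961) = 1268.2896.
Rounding up, n = 1269.

1269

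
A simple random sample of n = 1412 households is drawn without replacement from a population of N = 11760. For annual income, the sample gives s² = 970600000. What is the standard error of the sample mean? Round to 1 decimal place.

Under SRS without replacement, Var(ȳ) = (1 − f)·s²/n with f = n/N = 1412/11760 = 0.12006803.
Var(ȳ) = (1 − 0.12006803)·970600000/1412 = 0.87993197·687393.77 = 604859.75.
SE(ȳ) = √(604859.75) = 777.7.

777.7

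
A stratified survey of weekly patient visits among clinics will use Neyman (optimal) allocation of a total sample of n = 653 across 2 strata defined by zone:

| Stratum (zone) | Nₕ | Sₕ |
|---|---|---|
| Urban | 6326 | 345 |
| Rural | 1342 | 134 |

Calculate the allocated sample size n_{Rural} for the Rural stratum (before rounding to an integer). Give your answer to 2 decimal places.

49.71

Neyman allocation: nₕ = n·NₕSₕ / Σⱼ NⱼSⱼ.
Σ NⱼSⱼ = 6326·345 + 1342·134 = 2.362298 × 10^6.
n_{Rural} = 653·1342·134 / (2.362298 × 10^6) = 49.71.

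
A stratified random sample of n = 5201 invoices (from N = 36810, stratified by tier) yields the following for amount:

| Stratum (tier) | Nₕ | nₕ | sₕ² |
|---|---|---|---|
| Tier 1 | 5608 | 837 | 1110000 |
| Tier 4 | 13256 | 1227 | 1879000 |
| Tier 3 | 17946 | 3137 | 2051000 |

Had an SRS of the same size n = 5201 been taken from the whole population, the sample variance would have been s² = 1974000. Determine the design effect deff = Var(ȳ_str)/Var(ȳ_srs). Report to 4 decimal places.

Var(ȳ_str) = Σ Wₕ²(1−fₕ)sₕ²/nₕ with Wₕ = Nₕ/36810:
  Tier 1: (5608/36810)²·(1−837/5608)·1110000/837 = 26.186853
  Tier 4: (13256/36810)²·(1−1227/13256)·1879000/1227 = 180.21569
  Tier 3: (17946/36810)²·(1−3137/17946)·2051000/3137 = 128.23687
  → Var(ȳ_str) = 334.63941.
Var(ȳ_srs) = (1 − 5201/36810)·1974000/5201 = 325.91566.
deff = 334.63941 / 325.91566 = 1.0268.

1.0268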